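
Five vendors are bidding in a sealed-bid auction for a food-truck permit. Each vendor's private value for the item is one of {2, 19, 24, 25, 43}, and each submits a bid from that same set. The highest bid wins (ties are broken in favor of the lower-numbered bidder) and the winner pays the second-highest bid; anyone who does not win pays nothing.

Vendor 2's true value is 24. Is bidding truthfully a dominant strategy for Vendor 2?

Yes

Check each profile of the others' bids and compare truth against every alternative bid.
Others bid (2, 2, 2, 2): truth gives 22, best alternative gives 22.
Others bid (2, 2, 2, 19): truth gives 5, best alternative gives 5.
Others bid (2, 2, 19, 2): truth gives 5, best alternative gives 5.
Others bid (2, 2, 19, 19): truth gives 5, best alternative gives 5.
Others bid (2, 19, 2, 2): truth gives 5, best alternative gives 5.
Others bid (2, 19, 2, 19): truth gives 5, best alternative gives 5.
(Remaining 619 profiles checked similarly; truth is weakly best in each.)
In every case the truthful bid is at least as good as any alternative, so it is a dominant strategy.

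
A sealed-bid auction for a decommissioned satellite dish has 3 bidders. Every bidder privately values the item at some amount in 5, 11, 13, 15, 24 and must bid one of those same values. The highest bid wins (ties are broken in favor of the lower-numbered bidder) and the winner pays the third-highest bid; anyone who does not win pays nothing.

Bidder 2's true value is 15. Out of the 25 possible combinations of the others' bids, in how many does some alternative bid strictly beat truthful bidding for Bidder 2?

6

Others bid (5, 24): truth gives 0; bid 24 gives 10 > 0. Violating.
Others bid (11, 24): truth gives 0; bid 24 gives 4 > 0. Violating.
Others bid (13, 24): truth gives 0; bid 24 gives 2 > 0. Violating.
Others bid (15, 5): truth gives 0; bid 24 gives 10 > 0. Violating.
Others bid (5, 5): truth gives 10; no alternative beats it.
Others bid (5, 11): truth gives 10; no alternative beats it.
(Checking all 25 profiles: 6 have a profitable deviation, 19 do not.)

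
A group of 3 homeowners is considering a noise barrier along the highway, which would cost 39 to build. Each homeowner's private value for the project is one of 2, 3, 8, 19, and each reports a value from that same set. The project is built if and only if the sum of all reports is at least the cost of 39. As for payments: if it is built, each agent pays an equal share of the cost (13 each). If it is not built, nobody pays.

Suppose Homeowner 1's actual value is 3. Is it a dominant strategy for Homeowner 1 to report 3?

Yes

Check each profile of the others' reports and compare truth against every alternative report.
Others report (19, 19): truth gives -10, best alternative gives -10.
Others report (2, 2): truth gives 0, best alternative gives 0.
Others report (2, 3): truth gives 0, best alternative gives 0.
Others report (2, 8): truth gives 0, best alternative gives 0.
Others report (2, 19): truth gives 0, best alternative gives 0.
Others report (3, 2): truth gives 0, best alternative gives 0.
(Remaining 10 profiles checked similarly; truth is weakly best in each.)
In every case the truthful report is at least as good as any alternative, so it is a dominant strategy.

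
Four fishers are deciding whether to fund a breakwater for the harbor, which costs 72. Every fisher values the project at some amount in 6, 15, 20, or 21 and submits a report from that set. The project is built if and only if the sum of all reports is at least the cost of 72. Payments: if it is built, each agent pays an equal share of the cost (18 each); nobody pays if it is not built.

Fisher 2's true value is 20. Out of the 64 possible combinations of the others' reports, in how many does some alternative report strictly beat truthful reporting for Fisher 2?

3

Others report (15, 15, 21): truth gives 0; report 21 gives 2 > 0. Violating.
Others report (15, 21, 15): truth gives 0; report 21 gives 2 > 0. Violating.
Others report (21, 15, 15): truth gives 0; report 21 gives 2 > 0. Violating.
Others report (6, 6, 6): truth gives 0; no alternative beats it.
Others report (6, 6, 15): truth gives 0; no alternative beats it.
(Checking all 64 profiles: 3 have a profitable deviation, 61 do not.)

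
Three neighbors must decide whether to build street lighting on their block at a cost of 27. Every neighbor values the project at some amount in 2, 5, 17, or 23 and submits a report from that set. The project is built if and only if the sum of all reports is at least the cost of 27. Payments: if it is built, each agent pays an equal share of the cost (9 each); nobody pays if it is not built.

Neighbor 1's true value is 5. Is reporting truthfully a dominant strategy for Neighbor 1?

Consider the case where Neighbor 2 reports 5 and Neighbor 3 reports 17.
Truthful report 5: project built, pays 9, utility 5 - 9 = -4.
Report 2 instead: project not built, utility 0.
Since 0 > -4, reporting 2 is strictly better here, so truthful reporting is not dominant.

No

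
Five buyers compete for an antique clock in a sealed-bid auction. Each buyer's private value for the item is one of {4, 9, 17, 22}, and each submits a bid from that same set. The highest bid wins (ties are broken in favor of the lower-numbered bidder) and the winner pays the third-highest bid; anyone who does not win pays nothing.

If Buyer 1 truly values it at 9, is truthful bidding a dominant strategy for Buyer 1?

No

Consider the case where Buyer 2 bids 4, Buyer 3 bids 4, Buyer 4 bids 4 and Buyer 5 bids 17.
Truthful bid 9: loses, pays 0, utility 0.
Bid 17 instead: wins, pays 4, utility 9 - 4 = 5.
Since 5 > 0, bidding 17 is strictly better here, so truthful bidding is not dominant.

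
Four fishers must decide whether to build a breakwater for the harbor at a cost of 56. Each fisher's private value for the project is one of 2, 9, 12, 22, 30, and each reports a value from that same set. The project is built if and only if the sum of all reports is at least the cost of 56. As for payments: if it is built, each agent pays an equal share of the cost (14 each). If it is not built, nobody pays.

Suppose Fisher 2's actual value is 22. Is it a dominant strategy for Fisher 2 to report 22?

No

Consider the case where Fisher 1 reports 2, Fisher 3 reports 2 and Fisher 4 reports 22.
Truthful report 22: project not built, utility 0.
Report 30 instead: project built, pays 14, utility 22 - 14 = 8.
Since 8 > 0, reporting 30 is strictly better here, so truthful reporting is not dominant.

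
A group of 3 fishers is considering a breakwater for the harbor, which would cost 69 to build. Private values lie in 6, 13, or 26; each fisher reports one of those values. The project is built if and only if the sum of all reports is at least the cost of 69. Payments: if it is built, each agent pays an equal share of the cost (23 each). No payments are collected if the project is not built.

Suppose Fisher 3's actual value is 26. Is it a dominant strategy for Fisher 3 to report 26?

Yes

Check each profile of the others' reports and compare truth against every alternative report.
Others report (26, 26): truth gives 3, best alternative gives 0.
Others report (6, 6): truth gives 0, best alternative gives 0.
Others report (6, 13): truth gives 0, best alternative gives 0.
Others report (6, 26): truth gives 0, best alternative gives 0.
Others report (13, 6): truth gives 0, best alternative gives 0.
Others report (13, 13): truth gives 0, best alternative gives 0.
(Remaining 3 profiles checked similarly; truth is weakly best in each.)
In every case the truthful report is at least as good as any alternative, so it is a dominant strategy.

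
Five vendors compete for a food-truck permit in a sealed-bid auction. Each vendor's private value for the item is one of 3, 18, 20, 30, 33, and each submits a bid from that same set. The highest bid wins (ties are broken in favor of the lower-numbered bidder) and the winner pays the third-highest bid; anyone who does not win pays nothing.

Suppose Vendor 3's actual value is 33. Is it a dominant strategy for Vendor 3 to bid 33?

Yes

Check each profile of the others' bids and compare truth against every alternative bid.
Others bid (3, 3, 3, 33): truth gives 30, best alternative gives 0.
Others bid (3, 3, 33, 3): truth gives 30, best alternative gives 0.
Others bid (3, 30, 3, 3): truth gives 30, best alternative gives 0.
Others bid (30, 3, 3, 3): truth gives 30, best alternative gives 0.
Others bid (3, 3, 18, 33): truth gives 15, best alternative gives 0.
Others bid (3, 3, 33, 18): truth gives 15, best alternative gives 0.
(Remaining 619 profiles checked similarly; truth is weakly best in each.)
In every case the truthful bid is at least as good as any alternative, so it is a dominant strategy.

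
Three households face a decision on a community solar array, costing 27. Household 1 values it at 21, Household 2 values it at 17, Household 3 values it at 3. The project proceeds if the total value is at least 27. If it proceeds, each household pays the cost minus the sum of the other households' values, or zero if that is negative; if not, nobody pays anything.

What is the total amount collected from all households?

Total value 41 ≥ cost 27, so it is built.
Household 1: others sum to 20; max(0, 27 - 20) = 7.
Household 2: others sum to 24; max(0, 27 - 24) = 3.
Household 3: others sum to 38; max(0, 27 - 38) = 0.
Total collected = 7 + 3 + 0 = 10.

10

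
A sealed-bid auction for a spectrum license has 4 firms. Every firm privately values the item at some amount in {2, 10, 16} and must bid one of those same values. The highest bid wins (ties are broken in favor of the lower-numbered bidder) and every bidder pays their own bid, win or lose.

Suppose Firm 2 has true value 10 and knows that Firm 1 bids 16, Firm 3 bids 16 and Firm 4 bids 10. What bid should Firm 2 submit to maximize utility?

Bid 2: loses but pays 2, utility -2.
Bid 10: loses but pays 10, utility -10.
Bid 16: loses but pays 16, utility -16.
The best choice is 2 with utility -2.

2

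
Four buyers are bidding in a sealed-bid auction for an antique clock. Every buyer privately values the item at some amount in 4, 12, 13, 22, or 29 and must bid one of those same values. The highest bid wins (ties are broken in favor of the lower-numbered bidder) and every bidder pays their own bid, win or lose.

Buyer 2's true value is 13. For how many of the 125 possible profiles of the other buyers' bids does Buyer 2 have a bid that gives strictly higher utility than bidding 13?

111

Others bid (4, 4, 4): truth gives 0; bid 12 gives 1 > 0. Violating.
Others bid (4, 4, 12): truth gives 0; bid 12 gives 1 > 0. Violating.
Others bid (4, 4, 22): truth gives -13; bid 4 gives -4 > -13. Violating.
Others bid (4, 4, 29): truth gives -13; bid 4 gives -4 > -13. Violating.
Others bid (4, 4, 13): truth gives 0; no alternative beats it.
Others bid (4, 12, 13): truth gives 0; no alternative beats it.
(Checking all 125 profiles: 111 have a profitable deviation, 14 do not.)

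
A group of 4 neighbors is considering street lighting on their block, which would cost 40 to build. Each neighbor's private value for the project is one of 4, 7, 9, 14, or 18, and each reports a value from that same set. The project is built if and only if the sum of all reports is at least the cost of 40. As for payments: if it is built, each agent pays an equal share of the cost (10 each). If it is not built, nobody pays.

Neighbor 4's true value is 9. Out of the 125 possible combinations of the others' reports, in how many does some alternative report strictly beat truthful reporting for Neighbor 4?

Others report (4, 9, 18): truth gives -1; report 4 gives 0 > -1. Violating.
Others report (4, 14, 14): truth gives -1; report 4 gives 0 > -1. Violating.
Others report (4, 18, 9): truth gives -1; report 4 gives 0 > -1. Violating.
Others report (7, 7, 18): truth gives -1; report 4 gives 0 > -1. Violating.
Others report (4, 4, 4): truth gives 0; no alternative beats it.
Others report (4, 4, 7): truth gives 0; no alternative beats it.
(Checking all 125 profiles: 24 have a profitable deviation, 101 do not.)

24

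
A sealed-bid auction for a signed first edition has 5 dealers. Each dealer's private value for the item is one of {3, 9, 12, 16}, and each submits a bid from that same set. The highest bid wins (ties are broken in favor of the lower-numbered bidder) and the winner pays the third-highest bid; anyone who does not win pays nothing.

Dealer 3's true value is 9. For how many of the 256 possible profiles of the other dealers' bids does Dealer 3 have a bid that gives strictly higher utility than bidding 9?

8

Others bid (3, 3, 3, 12): truth gives 0; bid 12 gives 6 > 0. Violating.
Others bid (3, 3, 3, 16): truth gives 0; bid 16 gives 6 > 0. Violating.
Others bid (3, 3, 12, 3): truth gives 0; bid 12 gives 6 > 0. Violating.
Others bid (3, 3, 16, 3): truth gives 0; bid 16 gives 6 > 0. Violating.
Others bid (3, 3, 3, 3): truth gives 6; no alternative beats it.
Others bid (3, 3, 3, 9): truth gives 6; no alternative beats it.
(Checking all 256 profiles: 8 have a profitable deviation, 248 do not.)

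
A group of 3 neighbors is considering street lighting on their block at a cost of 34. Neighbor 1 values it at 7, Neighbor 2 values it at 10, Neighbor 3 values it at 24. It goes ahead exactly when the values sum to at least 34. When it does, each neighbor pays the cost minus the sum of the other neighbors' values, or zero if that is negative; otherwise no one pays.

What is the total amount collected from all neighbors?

20

Total value 41 ≥ cost 34, so it is built.
Neighbor 1: others sum to 34; max(0, 34 - 34) = 0.
Neighbor 2: others sum to 31; max(0, 34 - 31) = 3.
Neighbor 3: others sum to 17; max(0, 34 - 17) = 17.
Total collected = 0 + 3 + 17 = 20.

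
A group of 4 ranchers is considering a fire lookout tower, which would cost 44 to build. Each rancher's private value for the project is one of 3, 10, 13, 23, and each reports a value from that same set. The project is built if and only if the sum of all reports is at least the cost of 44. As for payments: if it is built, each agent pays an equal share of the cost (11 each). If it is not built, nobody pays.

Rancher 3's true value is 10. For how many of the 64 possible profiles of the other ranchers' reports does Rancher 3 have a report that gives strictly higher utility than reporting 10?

16

Others report (3, 10, 23): truth gives -1; report 3 gives 0 > -1. Violating.
Others report (3, 13, 23): truth gives -1; report 3 gives 0 > -1. Violating.
Others report (3, 23, 10): truth gives -1; report 3 gives 0 > -1. Violating.
Others report (3, 23, 13): truth gives -1; report 3 gives 0 > -1. Violating.
Others report (3, 3, 3): truth gives 0; no alternative beats it.
Others report (3, 3, 10): truth gives 0; no alternative beats it.
(Checking all 64 profiles: 16 have a profitable deviation, 48 do not.)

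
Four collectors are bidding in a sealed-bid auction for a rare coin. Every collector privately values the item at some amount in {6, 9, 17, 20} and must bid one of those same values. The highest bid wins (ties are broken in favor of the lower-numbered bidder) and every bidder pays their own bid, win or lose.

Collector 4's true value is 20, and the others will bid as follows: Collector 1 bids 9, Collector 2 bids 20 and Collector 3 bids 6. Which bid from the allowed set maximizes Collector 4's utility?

Bid 6: loses but pays 6, utility -6.
Bid 9: loses but pays 9, utility -9.
Bid 17: loses but pays 17, utility -17.
Bid 20: loses but pays 20, utility -20.
The best choice is 6 with utility -6.

6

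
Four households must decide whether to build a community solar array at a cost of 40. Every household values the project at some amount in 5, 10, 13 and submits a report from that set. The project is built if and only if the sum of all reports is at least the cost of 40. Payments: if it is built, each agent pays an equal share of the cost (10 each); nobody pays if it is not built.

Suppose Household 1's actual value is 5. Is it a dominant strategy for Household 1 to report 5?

Check each profile of the others' reports and compare truth against every alternative report.
Others report (5, 13, 13): truth gives 0, best alternative gives -5.
Others report (10, 10, 10): truth gives 0, best alternative gives -5.
Others report (10, 10, 13): truth gives 0, best alternative gives -5.
Others report (10, 13, 10): truth gives 0, best alternative gives -5.
Others report (13, 5, 13): truth gives 0, best alternative gives -5.
Others report (13, 10, 10): truth gives 0, best alternative gives -5.
(Remaining 21 profiles checked similarly; truth is weakly best in each.)
In every case the truthful report is at least as good as any alternative, so it is a dominant strategy.

Yes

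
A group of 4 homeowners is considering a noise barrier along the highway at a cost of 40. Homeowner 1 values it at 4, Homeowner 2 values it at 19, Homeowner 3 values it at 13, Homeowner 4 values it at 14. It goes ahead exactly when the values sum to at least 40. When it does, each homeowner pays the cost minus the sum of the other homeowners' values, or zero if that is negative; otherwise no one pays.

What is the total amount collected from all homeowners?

16

Total value 50 ≥ cost 40, so it is built.
Homeowner 1: others sum to 46; max(0, 40 - 46) = 0.
Homeowner 2: others sum to 31; max(0, 40 - 31) = 9.
Homeowner 3: others sum to 37; max(0, 40 - 37) = 3.
Homeowner 4: others sum to 36; max(0, 40 - 36) = 4.
Total collected = 0 + 9 + 3 + 4 = 16.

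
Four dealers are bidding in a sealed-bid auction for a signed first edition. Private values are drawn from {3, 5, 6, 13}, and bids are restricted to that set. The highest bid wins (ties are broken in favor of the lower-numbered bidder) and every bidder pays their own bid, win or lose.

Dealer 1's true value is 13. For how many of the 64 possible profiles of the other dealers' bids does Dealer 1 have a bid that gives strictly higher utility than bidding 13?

Others bid (3, 3, 3): truth gives 0; bid 3 gives 10 > 0. Violating.
Others bid (3, 3, 5): truth gives 0; bid 5 gives 8 > 0. Violating.
Others bid (3, 3, 6): truth gives 0; bid 6 gives 7 > 0. Violating.
Others bid (3, 5, 3): truth gives 0; bid 5 gives 8 > 0. Violating.
Others bid (3, 3, 13): truth gives 0; no alternative beats it.
Others bid (3, 5, 13): truth gives 0; no alternative beats it.
(Checking all 64 profiles: 27 have a profitable deviation, 37 do not.)

27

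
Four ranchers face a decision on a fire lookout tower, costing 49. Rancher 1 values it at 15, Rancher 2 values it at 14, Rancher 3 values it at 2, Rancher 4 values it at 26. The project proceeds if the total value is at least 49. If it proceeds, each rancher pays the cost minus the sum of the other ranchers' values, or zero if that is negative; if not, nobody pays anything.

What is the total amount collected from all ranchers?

31

Total value 57 ≥ cost 49, so it is built.
Rancher 1: others sum to 42; max(0, 49 - 42) = 7.
Rancher 2: others sum to 43; max(0, 49 - 43) = 6.
Rancher 3: others sum to 55; max(0, 49 - 55) = 0.
Rancher 4: others sum to 31; max(0, 49 - 31) = 18.
Total collected = 7 + 6 + 0 + 18 = 31.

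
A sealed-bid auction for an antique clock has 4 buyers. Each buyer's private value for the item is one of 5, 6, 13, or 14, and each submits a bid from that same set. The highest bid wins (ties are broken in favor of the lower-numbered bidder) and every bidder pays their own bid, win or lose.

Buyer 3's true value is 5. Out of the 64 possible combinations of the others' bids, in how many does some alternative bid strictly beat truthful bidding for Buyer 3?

2

Others bid (5, 5, 5): truth gives -5; bid 6 gives -1 > -5. Violating.
Others bid (5, 5, 6): truth gives -5; bid 6 gives -1 > -5. Violating.
Others bid (5, 5, 13): truth gives -5; no alternative beats it.
Others bid (5, 5, 14): truth gives -5; no alternative beats it.
(Checking all 64 profiles: 2 have a profitable deviation, 62 do not.)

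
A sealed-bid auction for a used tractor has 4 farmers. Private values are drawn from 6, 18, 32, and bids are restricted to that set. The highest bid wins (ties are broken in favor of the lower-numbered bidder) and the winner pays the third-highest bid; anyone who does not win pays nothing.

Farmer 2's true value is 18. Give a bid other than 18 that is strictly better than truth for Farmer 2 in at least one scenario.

Suppose Farmer 1 bids 6, Farmer 3 bids 6 and Farmer 4 bids 32.
Bid 18: loses, pays 0, utility 0.
Bid 32: wins, pays 6, utility 18 - 6 = 12.
So bidding 32 beats truth here (12 > 0).

32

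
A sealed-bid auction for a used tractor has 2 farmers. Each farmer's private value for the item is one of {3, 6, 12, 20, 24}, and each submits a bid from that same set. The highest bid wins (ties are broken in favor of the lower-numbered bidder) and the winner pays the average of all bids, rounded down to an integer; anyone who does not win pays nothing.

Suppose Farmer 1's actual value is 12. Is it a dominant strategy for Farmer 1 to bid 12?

Consider the case where Farmer 2 bids 3.
Truthful bid 12: wins, pays 7, utility 12 - 7 = 5.
Bid 3 instead: wins, pays 3, utility 12 - 3 = 9.
Since 9 > 5, bidding 3 is strictly better here, so truthful bidding is not dominant.

No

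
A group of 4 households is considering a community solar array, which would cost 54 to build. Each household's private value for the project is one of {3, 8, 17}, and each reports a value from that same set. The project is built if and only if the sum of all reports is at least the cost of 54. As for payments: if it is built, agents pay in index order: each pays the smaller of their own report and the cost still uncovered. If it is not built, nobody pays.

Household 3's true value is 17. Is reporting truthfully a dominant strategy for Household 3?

Consider the case where Household 1 reports 17, Household 2 reports 17 and Household 4 reports 17.
Truthful report 17: project built, pays 17, utility 17 - 17 = 0.
Report 3 instead: project built, pays 3, utility 17 - 3 = 14.
Since 14 > 0, reporting 3 is strictly better here, so truthful reporting is not dominant.

No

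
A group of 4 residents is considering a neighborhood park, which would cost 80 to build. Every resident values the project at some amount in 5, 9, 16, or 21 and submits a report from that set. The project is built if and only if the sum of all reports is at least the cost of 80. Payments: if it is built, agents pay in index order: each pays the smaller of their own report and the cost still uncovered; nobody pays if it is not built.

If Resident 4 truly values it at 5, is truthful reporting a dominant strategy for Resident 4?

Yes

Check each profile of the others' reports and compare truth against every alternative report.
Others report (5, 5, 5): truth gives 0, best alternative gives 0.
Others report (5, 5, 9): truth gives 0, best alternative gives 0.
Others report (5, 5, 16): truth gives 0, best alternative gives 0.
Others report (5, 5, 21): truth gives 0, best alternative gives 0.
Others report (5, 9, 5): truth gives 0, best alternative gives 0.
Others report (5, 9, 9): truth gives 0, best alternative gives 0.
(Remaining 58 profiles checked similarly; truth is weakly best in each.)
In every case the truthful report is at least as good as any alternative, so it is a dominant strategy.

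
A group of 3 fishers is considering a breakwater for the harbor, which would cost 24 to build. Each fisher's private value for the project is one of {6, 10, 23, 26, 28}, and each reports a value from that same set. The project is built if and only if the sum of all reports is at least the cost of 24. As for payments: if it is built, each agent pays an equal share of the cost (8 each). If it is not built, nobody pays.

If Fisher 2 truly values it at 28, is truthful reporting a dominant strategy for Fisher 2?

Check each profile of the others' reports and compare truth against every alternative report.
Others report (6, 6): truth gives 20, best alternative gives 20.
Others report (6, 10): truth gives 20, best alternative gives 20.
Others report (6, 23): truth gives 20, best alternative gives 20.
Others report (6, 26): truth gives 20, best alternative gives 20.
Others report (6, 28): truth gives 20, best alternative gives 20.
Others report (10, 6): truth gives 20, best alternative gives 20.
(Remaining 19 profiles checked similarly; truth is weakly best in each.)
In every case the truthful report is at least as good as any alternative, so it is a dominant strategy.

Yes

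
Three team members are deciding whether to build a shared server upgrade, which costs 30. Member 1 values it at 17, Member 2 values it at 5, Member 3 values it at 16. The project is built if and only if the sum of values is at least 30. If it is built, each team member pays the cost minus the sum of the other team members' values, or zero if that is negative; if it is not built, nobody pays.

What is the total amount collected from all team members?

17

Total value 38 ≥ cost 30, so it is built.
Member 1: others sum to 21; max(0, 30 - 21) = 9.
Member 2: others sum to 33; max(0, 30 - 33) = 0.
Member 3: others sum to 22; max(0, 30 - 22) = 8.
Total collected = 9 + 0 + 8 = 17.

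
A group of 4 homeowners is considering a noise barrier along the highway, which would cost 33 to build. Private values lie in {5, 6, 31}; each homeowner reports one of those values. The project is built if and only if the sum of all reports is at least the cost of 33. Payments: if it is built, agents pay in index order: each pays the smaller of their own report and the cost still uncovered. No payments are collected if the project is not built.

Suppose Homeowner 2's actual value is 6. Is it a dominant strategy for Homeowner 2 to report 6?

Consider the case where Homeowner 1 reports 5, Homeowner 3 reports 5 and Homeowner 4 reports 31.
Truthful report 6: project built, pays 6, utility 6 - 6 = 0.
Report 5 instead: project built, pays 5, utility 6 - 5 = 1.
Since 1 > 0, reporting 5 is strictly better here, so truthful reporting is not dominant.

No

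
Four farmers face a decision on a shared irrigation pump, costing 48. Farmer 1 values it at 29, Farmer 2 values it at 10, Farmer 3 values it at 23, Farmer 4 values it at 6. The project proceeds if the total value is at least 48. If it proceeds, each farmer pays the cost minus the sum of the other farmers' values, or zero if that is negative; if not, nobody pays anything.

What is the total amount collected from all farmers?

Total value 68 ≥ cost 48, so it is built.
Farmer 1: others sum to 39; max(0, 48 - 39) = 9.
Farmer 2: others sum to 58; max(0, 48 - 58) = 0.
Farmer 3: others sum to 45; max(0, 48 - 45) = 3.
Farmer 4: others sum to 62; max(0, 48 - 62) = 0.
Total collected = 9 + 0 + 3 + 0 = 12.

12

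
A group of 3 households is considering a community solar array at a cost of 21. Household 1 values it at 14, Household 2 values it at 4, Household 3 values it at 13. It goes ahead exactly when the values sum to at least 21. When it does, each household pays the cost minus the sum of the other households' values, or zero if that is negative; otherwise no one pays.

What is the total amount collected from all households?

7

Total value 31 ≥ cost 21, so it is built.
Household 1: others sum to 17; max(0, 21 - 17) = 4.
Household 2: others sum to 27; max(0, 21 - 27) = 0.
Household 3: others sum to 18; max(0, 21 - 18) = 3.
Total collected = 4 + 0 + 3 = 7.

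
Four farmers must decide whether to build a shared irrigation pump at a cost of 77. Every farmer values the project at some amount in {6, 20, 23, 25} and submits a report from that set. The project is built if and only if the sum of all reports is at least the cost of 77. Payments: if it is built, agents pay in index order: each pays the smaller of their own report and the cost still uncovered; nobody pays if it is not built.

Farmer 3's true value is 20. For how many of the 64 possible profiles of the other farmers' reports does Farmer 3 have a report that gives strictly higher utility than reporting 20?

7

Others report (23, 23, 25): truth gives 0; report 6 gives 14 > 0. Violating.
Others report (23, 25, 23): truth gives 0; report 6 gives 14 > 0. Violating.
Others report (23, 25, 25): truth gives 0; report 6 gives 14 > 0. Violating.
Others report (25, 23, 23): truth gives 0; report 6 gives 14 > 0. Violating.
Others report (6, 6, 6): truth gives 0; no alternative beats it.
Others report (6, 6, 20): truth gives 0; no alternative beats it.
(Checking all 64 profiles: 7 have a profitable deviation, 57 do not.)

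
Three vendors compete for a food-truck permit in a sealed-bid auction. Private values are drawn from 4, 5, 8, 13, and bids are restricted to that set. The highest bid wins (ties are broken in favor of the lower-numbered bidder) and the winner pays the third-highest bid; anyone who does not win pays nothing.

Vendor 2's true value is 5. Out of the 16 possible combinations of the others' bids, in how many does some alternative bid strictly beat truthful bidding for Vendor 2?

4

Others bid (4, 8): truth gives 0; bid 8 gives 1 > 0. Violating.
Others bid (4, 13): truth gives 0; bid 13 gives 1 > 0. Violating.
Others bid (5, 4): truth gives 0; bid 8 gives 1 > 0. Violating.
Others bid (8, 4): truth gives 0; bid 13 gives 1 > 0. Violating.
Others bid (4, 4): truth gives 1; no alternative beats it.
Others bid (4, 5): truth gives 1; no alternative beats it.
(Checking all 16 profiles: 4 have a profitable deviation, 12 do not.)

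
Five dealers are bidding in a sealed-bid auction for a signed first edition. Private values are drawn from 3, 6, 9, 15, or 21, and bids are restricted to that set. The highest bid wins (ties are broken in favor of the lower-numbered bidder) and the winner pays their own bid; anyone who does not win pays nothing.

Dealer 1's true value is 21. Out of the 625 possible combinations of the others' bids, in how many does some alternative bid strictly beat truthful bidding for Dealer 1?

Others bid (3, 3, 3, 3): truth gives 0; bid 3 gives 18 > 0. Violating.
Others bid (3, 3, 3, 6): truth gives 0; bid 6 gives 15 > 0. Violating.
Others bid (3, 3, 3, 9): truth gives 0; bid 9 gives 12 > 0. Violating.
Others bid (3, 3, 3, 15): truth gives 0; bid 15 gives 6 > 0. Violating.
Others bid (3, 3, 3, 21): truth gives 0; no alternative beats it.
Others bid (3, 3, 6, 21): truth gives 0; no alternative beats it.
(Checking all 625 profiles: 256 have a profitable deviation, 369 do not.)

256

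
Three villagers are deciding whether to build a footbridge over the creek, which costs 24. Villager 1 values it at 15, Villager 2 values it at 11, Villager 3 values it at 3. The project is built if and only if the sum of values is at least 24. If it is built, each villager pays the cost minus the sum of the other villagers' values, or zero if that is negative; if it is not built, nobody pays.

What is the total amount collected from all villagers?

16

Total value 29 ≥ cost 24, so it is built.
Villager 1: others sum to 14; max(0, 24 - 14) = 10.
Villager 2: others sum to 18; max(0, 24 - 18) = 6.
Villager 3: others sum to 26; max(0, 24 - 26) = 0.
Total collected = 10 + 6 + 0 = 16.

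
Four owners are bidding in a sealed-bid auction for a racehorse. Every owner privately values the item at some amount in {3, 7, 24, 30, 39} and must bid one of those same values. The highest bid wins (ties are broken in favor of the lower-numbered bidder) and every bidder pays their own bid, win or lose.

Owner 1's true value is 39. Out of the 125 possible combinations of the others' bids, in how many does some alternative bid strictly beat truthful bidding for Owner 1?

Others bid (3, 3, 3): truth gives 0; bid 3 gives 36 > 0. Violating.
Others bid (3, 3, 7): truth gives 0; bid 7 gives 32 > 0. Violating.
Others bid (3, 3, 24): truth gives 0; bid 24 gives 15 > 0. Violating.
Others bid (3, 3, 30): truth gives 0; bid 30 gives 9 > 0. Violating.
Others bid (3, 3, 39): truth gives 0; no alternative beats it.
Others bid (3, 7, 39): truth gives 0; no alternative beats it.
(Checking all 125 profiles: 64 have a profitable deviation, 61 do not.)

64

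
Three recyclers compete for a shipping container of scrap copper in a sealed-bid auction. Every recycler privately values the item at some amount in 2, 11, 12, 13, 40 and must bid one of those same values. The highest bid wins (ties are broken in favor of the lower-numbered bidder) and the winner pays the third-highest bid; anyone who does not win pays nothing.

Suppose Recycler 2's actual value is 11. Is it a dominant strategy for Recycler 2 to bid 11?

Consider the case where Recycler 1 bids 2 and Recycler 3 bids 12.
Truthful bid 11: loses, pays 0, utility 0.
Bid 12 instead: wins, pays 2, utility 11 - 2 = 9.
Since 9 > 0, bidding 12 is strictly better here, so truthful bidding is not dominant.

No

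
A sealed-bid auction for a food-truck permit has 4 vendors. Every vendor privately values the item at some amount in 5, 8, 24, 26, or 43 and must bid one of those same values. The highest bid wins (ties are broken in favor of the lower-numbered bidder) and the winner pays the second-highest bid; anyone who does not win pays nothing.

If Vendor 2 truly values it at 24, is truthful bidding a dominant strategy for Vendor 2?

Yes

Check each profile of the others' bids and compare truth against every alternative bid.
Others bid (5, 5, 5): truth gives 19, best alternative gives 19.
Others bid (5, 5, 8): truth gives 16, best alternative gives 16.
Others bid (5, 8, 5): truth gives 16, best alternative gives 16.
Others bid (5, 8, 8): truth gives 16, best alternative gives 16.
Others bid (8, 5, 5): truth gives 16, best alternative gives 16.
Others bid (8, 5, 8): truth gives 16, best alternative gives 16.
(Remaining 119 profiles checked similarly; truth is weakly best in each.)
In every case the truthful bid is at least as good as any alternative, so it is a dominant strategy.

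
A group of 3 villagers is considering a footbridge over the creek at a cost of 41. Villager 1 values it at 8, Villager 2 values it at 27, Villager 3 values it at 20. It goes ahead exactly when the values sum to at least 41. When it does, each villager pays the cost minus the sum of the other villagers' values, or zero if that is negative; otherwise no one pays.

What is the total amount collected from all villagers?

19

Total value 55 ≥ cost 41, so it is built.
Villager 1: others sum to 47; max(0, 41 - 47) = 0.
Villager 2: others sum to 28; max(0, 41 - 28) = 13.
Villager 3: others sum to 35; max(0, 41 - 35) = 6.
Total collected = 0 + 13 + 6 = 19.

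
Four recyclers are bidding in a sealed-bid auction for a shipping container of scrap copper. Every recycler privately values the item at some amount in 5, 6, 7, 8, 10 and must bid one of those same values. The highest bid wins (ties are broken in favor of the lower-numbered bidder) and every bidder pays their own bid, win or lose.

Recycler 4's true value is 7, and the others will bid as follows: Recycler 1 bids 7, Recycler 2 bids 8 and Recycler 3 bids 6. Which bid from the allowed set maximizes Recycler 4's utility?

Bid 5: loses but pays 5, utility -5.
Bid 6: loses but pays 6, utility -6.
Bid 7: loses but pays 7, utility -7.
Bid 8: loses but pays 8, utility -8.
Bid 10: wins, pays 10, utility 7 - 10 = -3.
The best choice is 10 with utility -3.

10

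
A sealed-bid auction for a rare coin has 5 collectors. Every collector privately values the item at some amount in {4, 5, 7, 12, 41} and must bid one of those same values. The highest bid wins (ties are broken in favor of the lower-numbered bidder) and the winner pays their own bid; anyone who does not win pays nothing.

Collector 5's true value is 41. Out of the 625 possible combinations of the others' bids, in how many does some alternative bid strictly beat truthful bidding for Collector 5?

Others bid (4, 4, 4, 4): truth gives 0; bid 5 gives 36 > 0. Violating.
Others bid (4, 4, 4, 5): truth gives 0; bid 7 gives 34 > 0. Violating.
Others bid (4, 4, 4, 7): truth gives 0; bid 12 gives 29 > 0. Violating.
Others bid (4, 4, 5, 4): truth gives 0; bid 7 gives 34 > 0. Violating.
Others bid (4, 4, 4, 12): truth gives 0; no alternative beats it.
Others bid (4, 4, 4, 41): truth gives 0; no alternative beats it.
(Checking all 625 profiles: 81 have a profitable deviation, 544 do not.)

81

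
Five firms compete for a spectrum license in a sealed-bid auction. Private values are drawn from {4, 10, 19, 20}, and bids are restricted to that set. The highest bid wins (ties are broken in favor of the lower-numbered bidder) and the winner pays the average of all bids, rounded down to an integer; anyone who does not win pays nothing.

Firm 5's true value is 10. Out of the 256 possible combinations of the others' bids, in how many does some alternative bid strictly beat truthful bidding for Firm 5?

Others bid (4, 4, 4, 10): truth gives 0; bid 19 gives 2 > 0. Violating.
Others bid (4, 4, 10, 4): truth gives 0; bid 19 gives 2 > 0. Violating.
Others bid (4, 4, 10, 10): truth gives 0; bid 19 gives 1 > 0. Violating.
Others bid (4, 10, 4, 4): truth gives 0; bid 19 gives 2 > 0. Violating.
Others bid (4, 4, 4, 4): truth gives 5; no alternative beats it.
Others bid (4, 4, 4, 19): truth gives 0; no alternative beats it.
(Checking all 256 profiles: 10 have a profitable deviation, 246 do not.)

10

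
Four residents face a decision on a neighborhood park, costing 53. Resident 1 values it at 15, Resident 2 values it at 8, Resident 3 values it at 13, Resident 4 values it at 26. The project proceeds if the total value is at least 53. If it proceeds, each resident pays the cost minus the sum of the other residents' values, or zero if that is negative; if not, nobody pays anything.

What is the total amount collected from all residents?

27

Total value 62 ≥ cost 53, so it is built.
Resident 1: others sum to 47; max(0, 53 - 47) = 6.
Resident 2: others sum to 54; max(0, 53 - 54) = 0.
Resident 3: others sum to 49; max(0, 53 - 49) = 4.
Resident 4: others sum to 36; max(0, 53 - 36) = 17.
Total collected = 6 + 0 + 4 + 17 = 27.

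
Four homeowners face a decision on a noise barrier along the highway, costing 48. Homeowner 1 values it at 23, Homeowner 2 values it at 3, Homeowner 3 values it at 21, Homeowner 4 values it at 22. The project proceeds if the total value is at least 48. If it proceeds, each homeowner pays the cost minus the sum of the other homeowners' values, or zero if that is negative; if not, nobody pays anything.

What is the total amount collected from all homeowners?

3

Total value 69 ≥ cost 48, so it is built.
Homeowner 1: others sum to 46; max(0, 48 - 46) = 2.
Homeowner 2: others sum to 66; max(0, 48 - 66) = 0.
Homeowner 3: others sum to 48; max(0, 48 - 48) = 0.
Homeowner 4: others sum to 47; max(0, 48 - 47) = 1.
Total collected = 2 + 0 + 0 + 1 = 3.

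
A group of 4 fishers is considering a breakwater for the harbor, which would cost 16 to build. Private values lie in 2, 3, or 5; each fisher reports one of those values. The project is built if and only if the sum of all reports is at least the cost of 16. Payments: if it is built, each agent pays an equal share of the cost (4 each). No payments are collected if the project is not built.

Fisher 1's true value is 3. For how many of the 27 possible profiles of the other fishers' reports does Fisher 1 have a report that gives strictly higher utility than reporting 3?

Others report (3, 5, 5): truth gives -1; report 2 gives 0 > -1. Violating.
Others report (5, 3, 5): truth gives -1; report 2 gives 0 > -1. Violating.
Others report (5, 5, 3): truth gives -1; report 2 gives 0 > -1. Violating.
Others report (2, 2, 2): truth gives 0; no alternative beats it.
Others report (2, 2, 3): truth gives 0; no alternative beats it.
(Checking all 27 profiles: 3 have a profitable deviation, 24 do not.)

3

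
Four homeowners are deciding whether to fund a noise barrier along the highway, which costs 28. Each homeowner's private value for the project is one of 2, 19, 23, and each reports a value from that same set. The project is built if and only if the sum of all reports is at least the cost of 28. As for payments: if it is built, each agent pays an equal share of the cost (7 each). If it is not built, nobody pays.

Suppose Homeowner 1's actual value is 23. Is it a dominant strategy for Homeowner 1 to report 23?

Yes

Check each profile of the others' reports and compare truth against every alternative report.
Others report (2, 2, 2): truth gives 16, best alternative gives 0.
Others report (2, 2, 19): truth gives 16, best alternative gives 16.
Others report (2, 2, 23): truth gives 16, best alternative gives 16.
Others report (2, 19, 2): truth gives 16, best alternative gives 16.
Others report (2, 19, 19): truth gives 16, best alternative gives 16.
Others report (2, 19, 23): truth gives 16, best alternative gives 16.
(Remaining 21 profiles checked similarly; truth is weakly best in each.)
In every case the truthful report is at least as good as any alternative, so it is a dominant strategy.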